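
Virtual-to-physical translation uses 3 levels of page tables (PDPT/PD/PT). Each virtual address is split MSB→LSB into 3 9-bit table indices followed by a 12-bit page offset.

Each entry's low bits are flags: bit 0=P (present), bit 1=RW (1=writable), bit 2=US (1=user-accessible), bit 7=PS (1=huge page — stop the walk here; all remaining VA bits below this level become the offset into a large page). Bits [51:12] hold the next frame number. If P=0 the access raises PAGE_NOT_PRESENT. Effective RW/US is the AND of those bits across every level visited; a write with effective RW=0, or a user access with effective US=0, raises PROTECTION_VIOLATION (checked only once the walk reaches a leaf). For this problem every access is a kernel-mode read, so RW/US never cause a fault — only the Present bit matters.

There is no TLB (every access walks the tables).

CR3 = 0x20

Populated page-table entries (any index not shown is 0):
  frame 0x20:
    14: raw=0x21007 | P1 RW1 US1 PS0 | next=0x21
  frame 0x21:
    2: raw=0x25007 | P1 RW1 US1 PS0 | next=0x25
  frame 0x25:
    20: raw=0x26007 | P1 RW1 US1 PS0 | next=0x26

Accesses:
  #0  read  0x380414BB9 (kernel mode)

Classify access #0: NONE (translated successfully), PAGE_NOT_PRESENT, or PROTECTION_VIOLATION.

Walk each access:
#0 VA=0x380414BB9 (r,kernel):
  L0 @0x20[14] → 0x21007  P=1,RW=1,US=1,PS=0
  L1 @0x21[2] → 0x25007  P=1,RW=1,US=1,PS=0
  L2 @0x25[20] → 0x26007  P=1,RW=1,US=1,PS=0
  → PA=0x26BB9  (3 entries read)

Access #0 fault: NONE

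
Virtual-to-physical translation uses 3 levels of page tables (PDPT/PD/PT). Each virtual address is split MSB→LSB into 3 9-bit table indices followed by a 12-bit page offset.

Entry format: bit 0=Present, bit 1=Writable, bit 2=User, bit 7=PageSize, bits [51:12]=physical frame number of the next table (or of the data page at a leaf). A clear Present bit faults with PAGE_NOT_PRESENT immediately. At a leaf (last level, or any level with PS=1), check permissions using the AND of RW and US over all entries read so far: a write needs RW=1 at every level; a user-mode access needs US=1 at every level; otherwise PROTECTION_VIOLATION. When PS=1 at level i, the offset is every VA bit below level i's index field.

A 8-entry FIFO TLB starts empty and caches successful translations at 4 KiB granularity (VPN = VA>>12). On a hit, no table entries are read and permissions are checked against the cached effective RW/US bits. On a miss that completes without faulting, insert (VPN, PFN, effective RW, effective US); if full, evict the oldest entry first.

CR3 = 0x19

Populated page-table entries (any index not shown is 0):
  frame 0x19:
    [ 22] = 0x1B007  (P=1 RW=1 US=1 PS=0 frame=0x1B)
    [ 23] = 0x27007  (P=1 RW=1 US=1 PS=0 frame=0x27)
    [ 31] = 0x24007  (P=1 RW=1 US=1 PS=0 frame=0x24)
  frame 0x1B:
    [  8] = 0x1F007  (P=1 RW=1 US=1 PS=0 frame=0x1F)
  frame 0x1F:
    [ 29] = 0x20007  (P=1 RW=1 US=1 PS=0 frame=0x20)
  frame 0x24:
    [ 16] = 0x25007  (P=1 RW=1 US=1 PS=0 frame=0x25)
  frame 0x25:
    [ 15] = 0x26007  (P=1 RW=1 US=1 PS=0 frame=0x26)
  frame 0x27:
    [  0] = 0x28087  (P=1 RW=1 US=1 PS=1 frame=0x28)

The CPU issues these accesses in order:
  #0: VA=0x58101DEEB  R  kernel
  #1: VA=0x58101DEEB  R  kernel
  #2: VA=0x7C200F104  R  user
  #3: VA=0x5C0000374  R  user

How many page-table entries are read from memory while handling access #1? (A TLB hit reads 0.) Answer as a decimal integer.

Walk each access:
#0 VA=0x58101DEEB (r,kernel):
  L0: frame=0x19 idx=22 entry=0x1B007 [P=1 RW=1 US=1 PS=0]
  L1: frame=0x1B idx=8 entry=0x1F007 [P=1 RW=1 US=1 PS=0]
  L2: frame=0x1F idx=29 entry=0x20007 [P=1 RW=1 US=1 PS=0]
  ⇒ phys 0x20EEB  [3 reads]
#1 VA=0x58101DEEB (r,kernel):
  TLB hit vpn=0x58101D → PA=0x20EEB
#2 VA=0x7C200F104 (r,user):
  L0: frame=0x19 idx=31 entry=0x24007 [P=1 RW=1 US=1 PS=0]
  L1: frame=0x24 idx=16 entry=0x25007 [P=1 RW=1 US=1 PS=0]
  L2: frame=0x25 idx=15 entry=0x26007 [P=1 RW=1 US=1 PS=0]
  ⇒ phys 0x26104  [3 reads]
#3 VA=0x5C0000374 (r,user):
  L0: frame=0x19 idx=23 entry=0x27007 [P=1 RW=1 US=1 PS=0]
  L1: frame=0x27 idx=0 entry=0x28087 [P=1 RW=1 US=1 PS=1]
  ⇒ phys 0x28374 (huge @L1)  [2 reads]

Entries read for #1: 0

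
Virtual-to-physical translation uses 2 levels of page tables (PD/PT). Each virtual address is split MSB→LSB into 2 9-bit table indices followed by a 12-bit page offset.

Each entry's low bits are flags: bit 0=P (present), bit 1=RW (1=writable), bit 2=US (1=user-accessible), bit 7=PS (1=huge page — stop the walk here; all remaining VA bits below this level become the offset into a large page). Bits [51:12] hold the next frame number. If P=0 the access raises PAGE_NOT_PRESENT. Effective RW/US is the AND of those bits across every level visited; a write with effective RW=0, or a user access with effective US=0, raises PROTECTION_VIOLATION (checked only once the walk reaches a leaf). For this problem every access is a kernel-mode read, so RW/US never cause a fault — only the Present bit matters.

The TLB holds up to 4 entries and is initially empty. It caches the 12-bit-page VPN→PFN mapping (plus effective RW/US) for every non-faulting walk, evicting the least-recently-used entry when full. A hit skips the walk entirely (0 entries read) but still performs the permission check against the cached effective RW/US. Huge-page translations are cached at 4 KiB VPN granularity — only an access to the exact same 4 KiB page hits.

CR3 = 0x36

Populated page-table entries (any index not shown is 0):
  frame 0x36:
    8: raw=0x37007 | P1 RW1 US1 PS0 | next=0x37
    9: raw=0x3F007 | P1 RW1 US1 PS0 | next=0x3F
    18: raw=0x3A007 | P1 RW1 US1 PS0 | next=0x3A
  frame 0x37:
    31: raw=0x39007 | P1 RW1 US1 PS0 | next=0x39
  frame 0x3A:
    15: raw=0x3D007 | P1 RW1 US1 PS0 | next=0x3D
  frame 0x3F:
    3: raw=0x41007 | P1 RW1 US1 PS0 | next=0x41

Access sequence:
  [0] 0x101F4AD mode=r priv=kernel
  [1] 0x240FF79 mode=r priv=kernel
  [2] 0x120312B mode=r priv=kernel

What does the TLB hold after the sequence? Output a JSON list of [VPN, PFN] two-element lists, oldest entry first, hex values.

Walk each access:
#0 VA=0x101F4AD (r,kernel):
  L0: frame=0x36 idx=8 entry=0x37007 [P=1 RW=1 US=1 PS=0]
  L1: frame=0x37 idx=31 entry=0x39007 [P=1 RW=1 US=1 PS=0]
  ⇒ phys 0x394AD  [2 reads]
#1 VA=0x240FF79 (r,kernel):
  L0: frame=0x36 idx=18 entry=0x3A007 [P=1 RW=1 US=1 PS=0]
  L1: frame=0x3A idx=15 entry=0x3D007 [P=1 RW=1 US=1 PS=0]
  ⇒ phys 0x3DF79  [2 reads]
#2 VA=0x120312B (r,kernel):
  L0: frame=0x36 idx=9 entry=0x3F007 [P=1 RW=1 US=1 PS=0]
  L1: frame=0x3F idx=3 entry=0x41007 [P=1 RW=1 US=1 PS=0]
  ⇒ phys 0x4112B  [2 reads]

TLB: [["0x101F", "0x39"], ["0x240F", "0x3D"], ["0x1203", "0x41"]]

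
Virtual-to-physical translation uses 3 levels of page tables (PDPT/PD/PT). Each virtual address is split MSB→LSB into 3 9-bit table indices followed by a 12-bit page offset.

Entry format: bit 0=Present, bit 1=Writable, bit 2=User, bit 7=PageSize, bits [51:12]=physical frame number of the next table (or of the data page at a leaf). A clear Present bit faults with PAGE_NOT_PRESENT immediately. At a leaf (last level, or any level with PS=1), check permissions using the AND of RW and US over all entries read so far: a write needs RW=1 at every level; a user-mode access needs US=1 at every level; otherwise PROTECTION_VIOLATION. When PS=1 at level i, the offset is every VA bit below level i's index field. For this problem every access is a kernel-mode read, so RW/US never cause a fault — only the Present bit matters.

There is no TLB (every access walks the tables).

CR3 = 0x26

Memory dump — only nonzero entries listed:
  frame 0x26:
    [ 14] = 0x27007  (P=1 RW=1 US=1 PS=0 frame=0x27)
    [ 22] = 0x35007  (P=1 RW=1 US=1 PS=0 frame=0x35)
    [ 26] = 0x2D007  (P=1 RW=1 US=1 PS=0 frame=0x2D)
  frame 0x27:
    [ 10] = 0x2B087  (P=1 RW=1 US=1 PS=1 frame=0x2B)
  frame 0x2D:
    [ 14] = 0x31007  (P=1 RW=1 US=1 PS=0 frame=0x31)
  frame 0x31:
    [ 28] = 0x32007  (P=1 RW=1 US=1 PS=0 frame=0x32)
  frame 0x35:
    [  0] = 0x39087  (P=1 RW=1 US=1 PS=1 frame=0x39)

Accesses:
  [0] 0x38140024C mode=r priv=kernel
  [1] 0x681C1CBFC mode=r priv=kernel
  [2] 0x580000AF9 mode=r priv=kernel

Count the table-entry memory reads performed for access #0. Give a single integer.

Trace:
#0 VA=0x38140024C (r,kernel):
  L0: frame=0x26 idx=14 entry=0x27007 [P=1 RW=1 US=1 PS=0]
  L1: frame=0x27 idx=10 entry=0x2B087 [P=1 RW=1 US=1 PS=1]
  → PA=0x2B24C (huge @L1)  (2 entries read)
#1 VA=0x681C1CBFC (r,kernel):
  L0: frame=0x26 idx=26 entry=0x2D007 [P=1 RW=1 US=1 PS=0]
  L1: frame=0x2D idx=14 entry=0x31007 [P=1 RW=1 US=1 PS=0]
  L2: frame=0x31 idx=28 entry=0x32007 [P=1 RW=1 US=1 PS=0]
  → PA=0x32BFC  (3 entries read)
#2 VA=0x580000AF9 (r,kernel):
  L0: frame=0x26 idx=22 entry=0x35007 [P=1 RW=1 US=1 PS=0]
  L1: frame=0x35 idx=0 entry=0x39087 [P=1 RW=1 US=1 PS=1]
  → PA=0x39AF9 (huge @L1)  (2 entries read)

Entries read for #0: 2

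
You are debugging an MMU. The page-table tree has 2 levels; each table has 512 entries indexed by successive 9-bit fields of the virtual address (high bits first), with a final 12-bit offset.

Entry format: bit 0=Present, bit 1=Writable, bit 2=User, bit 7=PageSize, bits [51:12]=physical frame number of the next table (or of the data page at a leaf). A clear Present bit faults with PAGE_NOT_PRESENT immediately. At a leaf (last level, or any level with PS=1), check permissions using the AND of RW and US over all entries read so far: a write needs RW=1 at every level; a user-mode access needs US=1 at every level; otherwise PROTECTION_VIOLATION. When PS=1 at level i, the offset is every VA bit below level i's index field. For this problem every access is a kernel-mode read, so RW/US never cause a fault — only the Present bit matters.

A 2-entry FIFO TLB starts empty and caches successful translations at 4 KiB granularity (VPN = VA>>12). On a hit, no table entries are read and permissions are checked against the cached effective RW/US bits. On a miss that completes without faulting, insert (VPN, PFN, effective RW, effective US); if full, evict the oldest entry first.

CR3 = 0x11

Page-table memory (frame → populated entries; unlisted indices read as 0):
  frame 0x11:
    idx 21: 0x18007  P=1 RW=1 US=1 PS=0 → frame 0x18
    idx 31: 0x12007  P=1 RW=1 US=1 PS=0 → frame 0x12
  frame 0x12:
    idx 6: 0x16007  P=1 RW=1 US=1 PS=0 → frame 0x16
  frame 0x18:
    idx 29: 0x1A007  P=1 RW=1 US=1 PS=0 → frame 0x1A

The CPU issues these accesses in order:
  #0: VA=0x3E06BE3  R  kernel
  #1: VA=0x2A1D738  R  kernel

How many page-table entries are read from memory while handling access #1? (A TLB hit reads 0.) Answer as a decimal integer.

Walk each access:
#0 VA=0x3E06BE3 (r,kernel):
  lvl0: tbl 0x11, slot 31 ⇒ 0x12007 (P1/RW1/US1/PS0)
  lvl1: tbl 0x12, slot 6 ⇒ 0x16007 (P1/RW1/US1/PS0)
  ✓ 0x16BE3  — 2 lookups
#1 VA=0x2A1D738 (r,kernel):
  lvl0: tbl 0x11, slot 21 ⇒ 0x18007 (P1/RW1/US1/PS0)
  lvl1: tbl 0x18, slot 29 ⇒ 0x1A007 (P1/RW1/US1/PS0)
  ✓ 0x1A738  — 2 lookups

Entries read for #1: 2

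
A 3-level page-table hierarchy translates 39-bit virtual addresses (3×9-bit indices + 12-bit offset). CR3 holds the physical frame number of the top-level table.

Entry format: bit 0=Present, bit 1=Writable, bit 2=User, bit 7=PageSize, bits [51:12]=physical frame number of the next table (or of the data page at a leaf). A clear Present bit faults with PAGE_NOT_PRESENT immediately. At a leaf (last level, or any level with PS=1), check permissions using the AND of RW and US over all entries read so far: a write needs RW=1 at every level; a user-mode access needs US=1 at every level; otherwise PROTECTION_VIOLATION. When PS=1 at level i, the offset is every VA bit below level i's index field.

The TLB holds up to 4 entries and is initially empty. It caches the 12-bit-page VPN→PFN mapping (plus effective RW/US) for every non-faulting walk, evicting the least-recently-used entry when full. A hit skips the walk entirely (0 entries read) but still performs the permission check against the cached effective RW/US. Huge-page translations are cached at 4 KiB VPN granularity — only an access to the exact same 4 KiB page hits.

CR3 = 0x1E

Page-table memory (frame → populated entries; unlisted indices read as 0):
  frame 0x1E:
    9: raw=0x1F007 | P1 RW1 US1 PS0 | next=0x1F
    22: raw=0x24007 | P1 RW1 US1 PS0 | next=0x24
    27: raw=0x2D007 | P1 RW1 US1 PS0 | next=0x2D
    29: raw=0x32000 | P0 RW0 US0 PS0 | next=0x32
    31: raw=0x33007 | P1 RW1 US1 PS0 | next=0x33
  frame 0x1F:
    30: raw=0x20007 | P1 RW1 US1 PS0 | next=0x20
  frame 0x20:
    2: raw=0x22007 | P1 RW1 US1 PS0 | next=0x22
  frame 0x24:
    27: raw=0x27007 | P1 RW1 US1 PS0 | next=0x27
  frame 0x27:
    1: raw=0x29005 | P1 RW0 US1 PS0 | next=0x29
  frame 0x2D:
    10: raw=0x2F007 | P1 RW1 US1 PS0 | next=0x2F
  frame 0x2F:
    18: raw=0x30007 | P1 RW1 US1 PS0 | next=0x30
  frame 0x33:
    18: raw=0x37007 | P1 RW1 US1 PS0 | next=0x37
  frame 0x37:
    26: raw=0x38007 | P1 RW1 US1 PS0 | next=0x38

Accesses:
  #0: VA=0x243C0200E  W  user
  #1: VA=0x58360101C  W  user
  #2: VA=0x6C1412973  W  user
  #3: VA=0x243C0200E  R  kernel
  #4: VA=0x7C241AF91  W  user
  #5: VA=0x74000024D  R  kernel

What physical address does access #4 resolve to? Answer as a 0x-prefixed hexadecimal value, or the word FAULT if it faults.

Walk each access:
#0 VA=0x243C0200E (w,user):
  L0 @0x1E[9] → 0x1F007  P=1,RW=1,US=1,PS=0
  L1 @0x1F[30] → 0x20007  P=1,RW=1,US=1,PS=0
  L2 @0x20[2] → 0x22007  P=1,RW=1,US=1,PS=0
  ⇒ phys 0x2200E  [3 reads]
#1 VA=0x58360101C (w,user):
  L0 @0x1E[22] → 0x24007  P=1,RW=1,US=1,PS=0
  L1 @0x24[27] → 0x27007  P=1,RW=1,US=1,PS=0
  L2 @0x27[1] → 0x29005  P=1,RW=0,US=1,PS=0
  → PROTECTION_VIOLATION  (3 entries read)
#2 VA=0x6C1412973 (w,user):
  L0 @0x1E[27] → 0x2D007  P=1,RW=1,US=1,PS=0
  L1 @0x2D[10] → 0x2F007  P=1,RW=1,US=1,PS=0
  L2 @0x2F[18] → 0x30007  P=1,RW=1,US=1,PS=0
  ⇒ phys 0x30973  [3 reads]
#3 VA=0x243C0200E (r,kernel):
  TLB hit vpn=0x243C02 → PA=0x2200E
#4 VA=0x7C241AF91 (w,user):
  L0 @0x1E[31] → 0x33007  P=1,RW=1,US=1,PS=0
  L1 @0x33[18] → 0x37007  P=1,RW=1,US=1,PS=0
  L2 @0x37[26] → 0x38007  P=1,RW=1,US=1,PS=0
  ⇒ phys 0x38F91  [3 reads]
#5 VA=0x74000024D (r,kernel):
  L0 @0x1E[29] → 0x32000  P=0,RW=0,US=0,PS=0
  → PAGE_NOT_PRESENT  (1 entries read)

Access #4 PA: 0x38F91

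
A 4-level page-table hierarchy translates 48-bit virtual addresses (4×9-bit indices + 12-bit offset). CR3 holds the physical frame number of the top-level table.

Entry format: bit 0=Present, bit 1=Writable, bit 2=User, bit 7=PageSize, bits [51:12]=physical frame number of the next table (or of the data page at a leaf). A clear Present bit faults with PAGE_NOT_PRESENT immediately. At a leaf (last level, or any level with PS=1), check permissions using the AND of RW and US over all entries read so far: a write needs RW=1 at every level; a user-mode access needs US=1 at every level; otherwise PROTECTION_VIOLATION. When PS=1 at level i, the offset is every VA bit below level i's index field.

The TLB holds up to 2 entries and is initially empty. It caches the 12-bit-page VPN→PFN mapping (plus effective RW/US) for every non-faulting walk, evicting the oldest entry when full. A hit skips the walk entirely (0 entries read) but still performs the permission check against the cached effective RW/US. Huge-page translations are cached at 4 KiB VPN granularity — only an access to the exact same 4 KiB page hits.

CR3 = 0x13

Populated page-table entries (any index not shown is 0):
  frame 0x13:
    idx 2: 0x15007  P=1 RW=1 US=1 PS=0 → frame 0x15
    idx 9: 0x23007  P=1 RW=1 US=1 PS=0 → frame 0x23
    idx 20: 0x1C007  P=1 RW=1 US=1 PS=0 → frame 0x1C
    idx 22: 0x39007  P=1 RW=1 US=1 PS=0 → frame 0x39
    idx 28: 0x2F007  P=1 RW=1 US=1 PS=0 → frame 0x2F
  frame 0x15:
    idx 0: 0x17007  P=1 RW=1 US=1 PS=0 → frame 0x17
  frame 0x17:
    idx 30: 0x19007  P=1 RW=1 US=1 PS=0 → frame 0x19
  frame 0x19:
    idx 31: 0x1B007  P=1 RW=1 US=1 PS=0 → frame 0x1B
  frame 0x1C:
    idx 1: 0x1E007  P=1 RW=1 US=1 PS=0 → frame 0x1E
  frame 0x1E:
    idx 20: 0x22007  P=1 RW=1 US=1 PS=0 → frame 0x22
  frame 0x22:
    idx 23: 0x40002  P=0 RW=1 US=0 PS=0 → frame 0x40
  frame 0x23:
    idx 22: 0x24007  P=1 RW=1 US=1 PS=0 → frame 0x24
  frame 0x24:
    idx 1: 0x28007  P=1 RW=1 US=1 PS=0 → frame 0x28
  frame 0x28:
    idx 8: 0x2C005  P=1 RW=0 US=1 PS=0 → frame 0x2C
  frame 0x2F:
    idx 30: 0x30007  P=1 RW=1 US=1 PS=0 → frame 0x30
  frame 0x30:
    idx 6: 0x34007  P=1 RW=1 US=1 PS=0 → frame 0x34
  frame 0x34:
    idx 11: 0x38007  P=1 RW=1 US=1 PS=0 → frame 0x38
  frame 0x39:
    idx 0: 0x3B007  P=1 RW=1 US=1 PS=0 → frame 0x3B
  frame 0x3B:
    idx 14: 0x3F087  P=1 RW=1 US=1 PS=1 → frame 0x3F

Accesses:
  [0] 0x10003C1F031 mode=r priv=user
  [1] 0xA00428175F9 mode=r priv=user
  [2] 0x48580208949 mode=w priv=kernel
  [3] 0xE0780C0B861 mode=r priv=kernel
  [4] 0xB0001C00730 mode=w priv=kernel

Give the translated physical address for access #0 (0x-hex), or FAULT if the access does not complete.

Per-access translation:
#0 VA=0x10003C1F031 (r,user):
  [0] read 0x13 idx=2: raw=0x15007 flags P=1 W=1 U=1 S=0
  [1] read 0x15 idx=0: raw=0x17007 flags P=1 W=1 U=1 S=0
  [2] read 0x17 idx=30: raw=0x19007 flags P=1 W=1 U=1 S=0
  [3] read 0x19 idx=31: raw=0x1B007 flags P=1 W=1 U=1 S=0
  → PA=0x1B031  (4 entries read)
#1 VA=0xA00428175F9 (r,user):
  [0] read 0x13 idx=20: raw=0x1C007 flags P=1 W=1 U=1 S=0
  [1] read 0x1C idx=1: raw=0x1E007 flags P=1 W=1 U=1 S=0
  [2] read 0x1E idx=20: raw=0x22007 flags P=1 W=1 U=1 S=0
  [3] read 0x22 idx=23: raw=0x40002 flags P=0 W=1 U=0 S=0
  ✗ PAGE_NOT_PRESENT  [4 reads]
#2 VA=0x48580208949 (w,kernel):
  [0] read 0x13 idx=9: raw=0x23007 flags P=1 W=1 U=1 S=0
  [1] read 0x23 idx=22: raw=0x24007 flags P=1 W=1 U=1 S=0
  [2] read 0x24 idx=1: raw=0x28007 flags P=1 W=1 U=1 S=0
  [3] read 0x28 idx=8: raw=0x2C005 flags P=1 W=0 U=1 S=0
  ✗ PROTECTION_VIOLATION  [4 reads]
#3 VA=0xE0780C0B861 (r,kernel):
  [0] read 0x13 idx=28: raw=0x2F007 flags P=1 W=1 U=1 S=0
  [1] read 0x2F idx=30: raw=0x30007 flags P=1 W=1 U=1 S=0
  [2] read 0x30 idx=6: raw=0x34007 flags P=1 W=1 U=1 S=0
  [3] read 0x34 idx=11: raw=0x38007 flags P=1 W=1 U=1 S=0
  → PA=0x38861  (4 entries read)
#4 VA=0xB0001C00730 (w,kernel):
  [0] read 0x13 idx=22: raw=0x39007 flags P=1 W=1 U=1 S=0
  [1] read 0x39 idx=0: raw=0x3B007 flags P=1 W=1 U=1 S=0
  [2] read 0x3B idx=14: raw=0x3F087 flags P=1 W=1 U=1 S=1
  → PA=0x3F730 (huge @L2)  (3 entries read)

Access #0 PA: 0x1B031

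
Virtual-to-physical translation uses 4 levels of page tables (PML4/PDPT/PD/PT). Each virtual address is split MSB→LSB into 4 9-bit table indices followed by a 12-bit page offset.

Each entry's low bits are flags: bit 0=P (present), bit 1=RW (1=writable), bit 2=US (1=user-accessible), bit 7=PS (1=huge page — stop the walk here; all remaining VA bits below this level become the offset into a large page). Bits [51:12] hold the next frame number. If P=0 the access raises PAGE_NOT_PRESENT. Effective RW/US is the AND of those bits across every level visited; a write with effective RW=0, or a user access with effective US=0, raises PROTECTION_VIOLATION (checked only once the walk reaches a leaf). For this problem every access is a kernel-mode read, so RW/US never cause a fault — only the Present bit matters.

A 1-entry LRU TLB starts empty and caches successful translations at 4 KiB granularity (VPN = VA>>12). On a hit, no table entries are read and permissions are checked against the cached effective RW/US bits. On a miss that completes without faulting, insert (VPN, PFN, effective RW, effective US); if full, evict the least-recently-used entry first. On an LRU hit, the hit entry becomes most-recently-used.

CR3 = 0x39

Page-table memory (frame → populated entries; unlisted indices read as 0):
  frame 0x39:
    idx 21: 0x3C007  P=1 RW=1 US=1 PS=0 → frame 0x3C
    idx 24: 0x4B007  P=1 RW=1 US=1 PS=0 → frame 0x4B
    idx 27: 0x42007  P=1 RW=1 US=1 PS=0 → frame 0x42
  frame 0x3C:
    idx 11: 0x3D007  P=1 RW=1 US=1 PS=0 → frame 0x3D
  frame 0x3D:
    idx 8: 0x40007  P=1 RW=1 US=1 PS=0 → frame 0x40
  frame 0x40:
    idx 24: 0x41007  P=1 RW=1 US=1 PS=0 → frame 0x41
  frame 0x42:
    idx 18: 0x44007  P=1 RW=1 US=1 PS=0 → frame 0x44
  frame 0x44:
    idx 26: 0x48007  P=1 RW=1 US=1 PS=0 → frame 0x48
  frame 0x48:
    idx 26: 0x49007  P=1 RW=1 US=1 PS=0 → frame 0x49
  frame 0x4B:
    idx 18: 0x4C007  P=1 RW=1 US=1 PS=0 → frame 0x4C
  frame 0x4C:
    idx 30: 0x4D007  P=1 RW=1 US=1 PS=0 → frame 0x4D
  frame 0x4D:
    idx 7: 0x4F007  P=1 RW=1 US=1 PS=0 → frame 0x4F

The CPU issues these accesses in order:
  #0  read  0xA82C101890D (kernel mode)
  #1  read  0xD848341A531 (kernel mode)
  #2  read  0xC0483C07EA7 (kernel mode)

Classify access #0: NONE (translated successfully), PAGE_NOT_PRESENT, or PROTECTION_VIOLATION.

Walk each access:
#0 VA=0xA82C101890D (r,kernel):
  [0] read 0x39 idx=21: raw=0x3C007 flags P=1 W=1 U=1 S=0
  [1] read 0x3C idx=11: raw=0x3D007 flags P=1 W=1 U=1 S=0
  [2] read 0x3D idx=8: raw=0x40007 flags P=1 W=1 U=1 S=0
  [3] read 0x40 idx=24: raw=0x41007 flags P=1 W=1 U=1 S=0
  ⇒ phys 0x4190D  [4 reads]
#1 VA=0xD848341A531 (r,kernel):
  [0] read 0x39 idx=27: raw=0x42007 flags P=1 W=1 U=1 S=0
  [1] read 0x42 idx=18: raw=0x44007 flags P=1 W=1 U=1 S=0
  [2] read 0x44 idx=26: raw=0x48007 flags P=1 W=1 U=1 S=0
  [3] read 0x48 idx=26: raw=0x49007 flags P=1 W=1 U=1 S=0
  ⇒ phys 0x49531  [4 reads]
#2 VA=0xC0483C07EA7 (r,kernel):
  [0] read 0x39 idx=24: raw=0x4B007 flags P=1 W=1 U=1 S=0
  [1] read 0x4B idx=18: raw=0x4C007 flags P=1 W=1 U=1 S=0
  [2] read 0x4C idx=30: raw=0x4D007 flags P=1 W=1 U=1 S=0
  [3] read 0x4D idx=7: raw=0x4F007 flags P=1 W=1 U=1 S=0
  ⇒ phys 0x4FEA7  [4 reads]

Access #0 fault: NONE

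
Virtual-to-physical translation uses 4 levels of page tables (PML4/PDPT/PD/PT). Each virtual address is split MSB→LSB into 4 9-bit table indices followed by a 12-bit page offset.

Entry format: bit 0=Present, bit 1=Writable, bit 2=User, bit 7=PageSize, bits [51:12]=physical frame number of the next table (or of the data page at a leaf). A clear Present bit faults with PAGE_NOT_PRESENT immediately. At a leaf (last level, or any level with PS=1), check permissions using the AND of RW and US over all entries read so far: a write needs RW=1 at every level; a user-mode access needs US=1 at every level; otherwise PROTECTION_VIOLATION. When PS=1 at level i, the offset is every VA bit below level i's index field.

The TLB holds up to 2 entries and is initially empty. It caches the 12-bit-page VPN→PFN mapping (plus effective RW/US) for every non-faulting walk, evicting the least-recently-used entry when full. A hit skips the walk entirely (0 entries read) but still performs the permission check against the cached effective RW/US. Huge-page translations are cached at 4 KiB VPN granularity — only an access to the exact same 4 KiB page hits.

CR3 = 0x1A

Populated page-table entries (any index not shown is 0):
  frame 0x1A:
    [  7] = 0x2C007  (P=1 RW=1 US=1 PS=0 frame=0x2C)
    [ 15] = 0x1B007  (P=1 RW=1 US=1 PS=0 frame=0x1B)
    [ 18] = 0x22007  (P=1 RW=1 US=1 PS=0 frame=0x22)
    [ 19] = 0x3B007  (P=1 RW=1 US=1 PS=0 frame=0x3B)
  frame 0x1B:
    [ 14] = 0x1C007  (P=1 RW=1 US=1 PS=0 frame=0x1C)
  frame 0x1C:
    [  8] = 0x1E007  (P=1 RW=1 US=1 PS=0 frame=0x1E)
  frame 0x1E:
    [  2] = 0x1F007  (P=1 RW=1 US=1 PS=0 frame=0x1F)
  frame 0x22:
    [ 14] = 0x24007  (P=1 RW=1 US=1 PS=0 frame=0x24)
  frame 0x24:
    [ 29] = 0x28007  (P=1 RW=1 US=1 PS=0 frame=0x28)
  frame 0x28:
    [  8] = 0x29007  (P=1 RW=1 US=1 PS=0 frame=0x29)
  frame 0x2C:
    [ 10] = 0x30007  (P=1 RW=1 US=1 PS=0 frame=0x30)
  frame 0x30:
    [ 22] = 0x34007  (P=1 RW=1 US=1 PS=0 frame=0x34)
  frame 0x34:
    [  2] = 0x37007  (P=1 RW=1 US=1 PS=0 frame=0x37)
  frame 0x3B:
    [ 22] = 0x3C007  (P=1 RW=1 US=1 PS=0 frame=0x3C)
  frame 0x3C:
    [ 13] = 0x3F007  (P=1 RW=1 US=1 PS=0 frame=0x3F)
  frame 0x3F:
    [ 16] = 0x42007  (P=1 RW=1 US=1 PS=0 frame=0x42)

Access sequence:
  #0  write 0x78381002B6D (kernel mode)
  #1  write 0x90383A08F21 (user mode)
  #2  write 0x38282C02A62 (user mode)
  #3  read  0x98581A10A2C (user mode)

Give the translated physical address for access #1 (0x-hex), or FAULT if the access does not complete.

Walk each access:
#0 VA=0x78381002B6D (w,kernel):
  lvl0: tbl 0x1A, slot 15 ⇒ 0x1B007 (P1/RW1/US1/PS0)
  lvl1: tbl 0x1B, slot 14 ⇒ 0x1C007 (P1/RW1/US1/PS0)
  lvl2: tbl 0x1C, slot 8 ⇒ 0x1E007 (P1/RW1/US1/PS0)
  lvl3: tbl 0x1E, slot 2 ⇒ 0x1F007 (P1/RW1/US1/PS0)
  ⇒ phys 0x1FB6D  [4 reads]
#1 VA=0x90383A08F21 (w,user):
  lvl0: tbl 0x1A, slot 18 ⇒ 0x22007 (P1/RW1/US1/PS0)
  lvl1: tbl 0x22, slot 14 ⇒ 0x24007 (P1/RW1/US1/PS0)
  lvl2: tbl 0x24, slot 29 ⇒ 0x28007 (P1/RW1/US1/PS0)
  lvl3: tbl 0x28, slot 8 ⇒ 0x29007 (P1/RW1/US1/PS0)
  ⇒ phys 0x29F21  [4 reads]
#2 VA=0x38282C02A62 (w,user):
  lvl0: tbl 0x1A, slot 7 ⇒ 0x2C007 (P1/RW1/US1/PS0)
  lvl1: tbl 0x2C, slot 10 ⇒ 0x30007 (P1/RW1/US1/PS0)
  lvl2: tbl 0x30, slot 22 ⇒ 0x34007 (P1/RW1/US1/PS0)
  lvl3: tbl 0x34, slot 2 ⇒ 0x37007 (P1/RW1/US1/PS0)
  ⇒ phys 0x37A62  [4 reads]
#3 VA=0x98581A10A2C (r,user):
  lvl0: tbl 0x1A, slot 19 ⇒ 0x3B007 (P1/RW1/US1/PS0)
  lvl1: tbl 0x3B, slot 22 ⇒ 0x3C007 (P1/RW1/US1/PS0)
  lvl2: tbl 0x3C, slot 13 ⇒ 0x3F007 (P1/RW1/US1/PS0)
  lvl3: tbl 0x3F, slot 16 ⇒ 0x42007 (P1/RW1/US1/PS0)
  ⇒ phys 0x42A2C  [4 reads]

Access #1 PA: 0x29F21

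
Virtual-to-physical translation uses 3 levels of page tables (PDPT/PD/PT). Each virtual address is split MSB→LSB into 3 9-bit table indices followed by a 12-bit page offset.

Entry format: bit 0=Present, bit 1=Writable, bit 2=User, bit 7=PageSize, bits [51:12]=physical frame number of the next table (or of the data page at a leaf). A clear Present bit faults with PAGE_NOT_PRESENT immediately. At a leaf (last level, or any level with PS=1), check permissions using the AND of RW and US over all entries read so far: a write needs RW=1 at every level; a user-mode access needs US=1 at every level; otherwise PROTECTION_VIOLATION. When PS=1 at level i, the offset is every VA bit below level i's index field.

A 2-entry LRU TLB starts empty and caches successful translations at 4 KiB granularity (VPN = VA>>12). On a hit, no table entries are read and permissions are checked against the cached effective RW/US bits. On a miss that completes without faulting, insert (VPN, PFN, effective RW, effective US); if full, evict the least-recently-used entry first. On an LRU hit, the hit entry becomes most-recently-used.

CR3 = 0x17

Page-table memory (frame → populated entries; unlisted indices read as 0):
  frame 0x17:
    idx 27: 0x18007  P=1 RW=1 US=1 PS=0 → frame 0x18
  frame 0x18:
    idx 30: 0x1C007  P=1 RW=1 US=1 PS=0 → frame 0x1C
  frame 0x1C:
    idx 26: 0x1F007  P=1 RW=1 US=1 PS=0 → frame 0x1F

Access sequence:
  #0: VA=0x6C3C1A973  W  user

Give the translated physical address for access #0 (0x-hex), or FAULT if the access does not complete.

Trace:
#0 VA=0x6C3C1A973 (w,user):
  lvl0: tbl 0x17, slot 27 ⇒ 0x18007 (P1/RW1/US1/PS0)
  lvl1: tbl 0x18, slot 30 ⇒ 0x1C007 (P1/RW1/US1/PS0)
  lvl2: tbl 0x1C, slot 26 ⇒ 0x1F007 (P1/RW1/US1/PS0)
  → PA=0x1F973  (3 entries read)

Access #0 PA: 0x1F973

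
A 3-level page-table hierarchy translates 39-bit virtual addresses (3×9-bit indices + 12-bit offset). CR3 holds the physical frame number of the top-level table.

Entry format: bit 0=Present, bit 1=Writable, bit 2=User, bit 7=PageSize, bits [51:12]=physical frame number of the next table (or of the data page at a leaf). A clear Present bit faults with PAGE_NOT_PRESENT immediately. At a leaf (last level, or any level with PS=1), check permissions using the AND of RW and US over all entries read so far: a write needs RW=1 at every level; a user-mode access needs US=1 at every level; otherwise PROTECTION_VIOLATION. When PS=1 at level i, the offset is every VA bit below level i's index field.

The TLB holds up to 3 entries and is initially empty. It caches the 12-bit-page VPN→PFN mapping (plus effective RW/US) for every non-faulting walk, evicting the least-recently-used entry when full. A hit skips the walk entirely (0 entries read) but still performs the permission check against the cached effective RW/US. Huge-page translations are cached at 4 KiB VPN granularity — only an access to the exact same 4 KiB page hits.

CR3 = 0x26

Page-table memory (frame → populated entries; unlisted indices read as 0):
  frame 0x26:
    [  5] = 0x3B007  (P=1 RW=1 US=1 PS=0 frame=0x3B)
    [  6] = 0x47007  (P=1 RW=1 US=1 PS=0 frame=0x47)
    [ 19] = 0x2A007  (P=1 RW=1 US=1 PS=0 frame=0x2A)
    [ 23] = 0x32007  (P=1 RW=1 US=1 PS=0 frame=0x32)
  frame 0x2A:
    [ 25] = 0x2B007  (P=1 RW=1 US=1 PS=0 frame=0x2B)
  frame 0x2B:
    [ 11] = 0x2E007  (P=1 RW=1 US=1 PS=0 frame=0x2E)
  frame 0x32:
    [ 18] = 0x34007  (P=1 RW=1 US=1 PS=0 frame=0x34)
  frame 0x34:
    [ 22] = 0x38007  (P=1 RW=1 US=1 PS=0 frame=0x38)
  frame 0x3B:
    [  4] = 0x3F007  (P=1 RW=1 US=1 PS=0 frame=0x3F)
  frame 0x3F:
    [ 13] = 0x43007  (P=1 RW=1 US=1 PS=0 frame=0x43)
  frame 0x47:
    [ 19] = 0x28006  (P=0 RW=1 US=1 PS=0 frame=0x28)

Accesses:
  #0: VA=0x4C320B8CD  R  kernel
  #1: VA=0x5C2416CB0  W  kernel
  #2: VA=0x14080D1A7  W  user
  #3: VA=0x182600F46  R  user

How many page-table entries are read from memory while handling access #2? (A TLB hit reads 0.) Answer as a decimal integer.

Walk each access:
#0 VA=0x4C320B8CD (r,kernel):
  L0: frame=0x26 idx=19 entry=0x2A007 [P=1 RW=1 US=1 PS=0]
  L1: frame=0x2A idx=25 entry=0x2B007 [P=1 RW=1 US=1 PS=0]
  L2: frame=0x2B idx=11 entry=0x2E007 [P=1 RW=1 US=1 PS=0]
  → PA=0x2E8CD  (3 entries read)
#1 VA=0x5C2416CB0 (w,kernel):
  L0: frame=0x26 idx=23 entry=0x32007 [P=1 RW=1 US=1 PS=0]
  L1: frame=0x32 idx=18 entry=0x34007 [P=1 RW=1 US=1 PS=0]
  L2: frame=0x34 idx=22 entry=0x38007 [P=1 RW=1 US=1 PS=0]
  → PA=0x38CB0  (3 entries read)
#2 VA=0x14080D1A7 (w,user):
  L0: frame=0x26 idx=5 entry=0x3B007 [P=1 RW=1 US=1 PS=0]
  L1: frame=0x3B idx=4 entry=0x3F007 [P=1 RW=1 US=1 PS=0]
  L2: frame=0x3F idx=13 entry=0x43007 [P=1 RW=1 US=1 PS=0]
  → PA=0x431A7  (3 entries read)
#3 VA=0x182600F46 (r,user):
  L0: frame=0x26 idx=6 entry=0x47007 [P=1 RW=1 US=1 PS=0]
  L1: frame=0x47 idx=19 entry=0x28006 [P=0 RW=1 US=1 PS=0]
  → PAGE_NOT_PRESENT  (2 entries read)

Entries read for #2: 3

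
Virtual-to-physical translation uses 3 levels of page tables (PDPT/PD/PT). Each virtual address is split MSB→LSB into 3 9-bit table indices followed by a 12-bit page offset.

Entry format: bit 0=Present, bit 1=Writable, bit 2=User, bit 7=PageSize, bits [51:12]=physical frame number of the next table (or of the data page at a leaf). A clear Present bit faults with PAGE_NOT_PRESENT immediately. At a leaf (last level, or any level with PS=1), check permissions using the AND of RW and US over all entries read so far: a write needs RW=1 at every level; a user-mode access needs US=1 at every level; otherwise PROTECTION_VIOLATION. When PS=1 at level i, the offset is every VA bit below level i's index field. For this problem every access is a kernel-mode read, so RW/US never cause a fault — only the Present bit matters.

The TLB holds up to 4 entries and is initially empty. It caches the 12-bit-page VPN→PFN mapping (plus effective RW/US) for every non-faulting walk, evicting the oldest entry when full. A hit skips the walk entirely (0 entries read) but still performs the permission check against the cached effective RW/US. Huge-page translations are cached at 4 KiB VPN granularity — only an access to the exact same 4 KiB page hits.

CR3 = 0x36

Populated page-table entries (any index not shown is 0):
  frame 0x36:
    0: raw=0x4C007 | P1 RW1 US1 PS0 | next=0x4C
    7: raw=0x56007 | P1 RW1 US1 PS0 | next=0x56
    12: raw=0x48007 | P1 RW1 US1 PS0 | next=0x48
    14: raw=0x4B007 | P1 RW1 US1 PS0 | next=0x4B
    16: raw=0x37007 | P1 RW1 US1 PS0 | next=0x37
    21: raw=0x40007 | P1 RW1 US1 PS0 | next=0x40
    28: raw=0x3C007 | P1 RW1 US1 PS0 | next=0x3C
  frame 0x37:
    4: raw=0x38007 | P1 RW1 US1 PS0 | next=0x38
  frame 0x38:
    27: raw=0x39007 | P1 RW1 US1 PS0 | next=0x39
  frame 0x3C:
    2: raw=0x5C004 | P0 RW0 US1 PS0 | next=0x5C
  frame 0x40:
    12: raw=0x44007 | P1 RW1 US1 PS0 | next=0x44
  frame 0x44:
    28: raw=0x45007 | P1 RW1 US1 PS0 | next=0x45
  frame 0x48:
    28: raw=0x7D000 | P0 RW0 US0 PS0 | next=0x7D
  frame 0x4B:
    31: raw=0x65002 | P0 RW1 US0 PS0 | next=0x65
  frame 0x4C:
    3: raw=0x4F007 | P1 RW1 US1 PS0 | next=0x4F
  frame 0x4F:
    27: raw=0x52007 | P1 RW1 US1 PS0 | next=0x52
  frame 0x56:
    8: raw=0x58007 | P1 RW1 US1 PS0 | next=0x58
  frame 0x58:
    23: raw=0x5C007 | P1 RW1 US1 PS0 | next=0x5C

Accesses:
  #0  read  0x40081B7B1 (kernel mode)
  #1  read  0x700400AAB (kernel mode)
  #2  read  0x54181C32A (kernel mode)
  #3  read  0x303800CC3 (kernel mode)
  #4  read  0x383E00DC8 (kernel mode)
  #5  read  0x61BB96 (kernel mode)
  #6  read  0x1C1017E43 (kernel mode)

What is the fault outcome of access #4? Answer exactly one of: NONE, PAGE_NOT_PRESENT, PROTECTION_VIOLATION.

Walk each access:
#0 VA=0x40081B7B1 (r,kernel):
  [0] read 0x36 idx=16: raw=0x37007 flags P=1 W=1 U=1 S=0
  [1] read 0x37 idx=4: raw=0x38007 flags P=1 W=1 U=1 S=0
  [2] read 0x38 idx=27: raw=0x39007 flags P=1 W=1 U=1 S=0
  → PA=0x397B1  (3 entries read)
#1 VA=0x700400AAB (r,kernel):
  [0] read 0x36 idx=28: raw=0x3C007 flags P=1 W=1 U=1 S=0
  [1] read 0x3C idx=2: raw=0x5C004 flags P=0 W=0 U=1 S=0
  ⇒ fault: PAGE_NOT_PRESENT  — 2 lookups
#2 VA=0x54181C32A (r,kernel):
  [0] read 0x36 idx=21: raw=0x40007 flags P=1 W=1 U=1 S=0
  [1] read 0x40 idx=12: raw=0x44007 flags P=1 W=1 U=1 S=0
  [2] read 0x44 idx=28: raw=0x45007 flags P=1 W=1 U=1 S=0
  → PA=0x4532A  (3 entries read)
#3 VA=0x303800CC3 (r,kernel):
  [0] read 0x36 idx=12: raw=0x48007 flags P=1 W=1 U=1 S=0
  [1] read 0x48 idx=28: raw=0x7D000 flags P=0 W=0 U=0 S=0
  ⇒ fault: PAGE_NOT_PRESENT  — 2 lookups
#4 VA=0x383E00DC8 (r,kernel):
  [0] read 0x36 idx=14: raw=0x4B007 flags P=1 W=1 U=1 S=0
  [1] read 0x4B idx=31: raw=0x65002 flags P=0 W=1 U=0 S=0
  ⇒ fault: PAGE_NOT_PRESENT  — 2 lookups
#5 VA=0x61BB96 (r,kernel):
  [0] read 0x36 idx=0: raw=0x4C007 flags P=1 W=1 U=1 S=0
  [1] read 0x4C idx=3: raw=0x4F007 flags P=1 W=1 U=1 S=0
  [2] read 0x4F idx=27: raw=0x52007 flags P=1 W=1 U=1 S=0
  → PA=0x52B96  (3 entries read)
#6 VA=0x1C1017E43 (r,kernel):
  [0] read 0x36 idx=7: raw=0x56007 flags P=1 W=1 U=1 S=0
  [1] read 0x56 idx=8: raw=0x58007 flags P=1 W=1 U=1 S=0
  [2] read 0x58 idx=23: raw=0x5C007 flags P=1 W=1 U=1 S=0
  → PA=0x5CE43  (3 entries read)

Access #4 fault: PAGE_NOT_PRESENT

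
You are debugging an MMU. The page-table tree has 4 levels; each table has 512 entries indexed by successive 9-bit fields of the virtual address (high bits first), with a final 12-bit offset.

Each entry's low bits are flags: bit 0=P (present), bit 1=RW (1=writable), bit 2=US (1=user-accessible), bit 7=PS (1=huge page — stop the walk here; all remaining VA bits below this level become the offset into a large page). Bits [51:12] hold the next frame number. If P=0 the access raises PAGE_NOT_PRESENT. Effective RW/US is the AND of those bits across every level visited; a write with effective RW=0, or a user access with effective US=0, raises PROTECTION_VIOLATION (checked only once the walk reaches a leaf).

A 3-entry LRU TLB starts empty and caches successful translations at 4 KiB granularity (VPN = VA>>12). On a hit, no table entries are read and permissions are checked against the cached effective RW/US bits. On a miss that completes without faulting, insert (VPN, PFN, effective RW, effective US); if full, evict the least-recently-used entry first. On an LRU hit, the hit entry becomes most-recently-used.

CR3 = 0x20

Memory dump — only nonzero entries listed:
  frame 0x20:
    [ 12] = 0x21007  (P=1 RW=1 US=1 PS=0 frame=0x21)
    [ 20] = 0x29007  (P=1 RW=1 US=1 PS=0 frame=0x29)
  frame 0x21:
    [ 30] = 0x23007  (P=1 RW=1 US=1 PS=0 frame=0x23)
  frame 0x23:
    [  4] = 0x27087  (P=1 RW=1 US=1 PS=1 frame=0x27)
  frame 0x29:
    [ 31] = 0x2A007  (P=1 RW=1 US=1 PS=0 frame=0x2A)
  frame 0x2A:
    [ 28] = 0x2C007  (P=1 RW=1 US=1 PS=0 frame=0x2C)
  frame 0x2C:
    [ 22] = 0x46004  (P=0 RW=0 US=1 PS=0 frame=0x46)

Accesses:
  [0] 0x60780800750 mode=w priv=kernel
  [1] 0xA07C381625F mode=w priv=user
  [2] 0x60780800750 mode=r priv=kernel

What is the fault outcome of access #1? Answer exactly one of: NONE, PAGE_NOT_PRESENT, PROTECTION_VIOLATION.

Walk each access:
#0 VA=0x60780800750 (w,kernel):
  L0 @0x20[12] → 0x21007  P=1,RW=1,US=1,PS=0
  L1 @0x21[30] → 0x23007  P=1,RW=1,US=1,PS=0
  L2 @0x23[4] → 0x27087  P=1,RW=1,US=1,PS=1
  ⇒ phys 0x27750 (huge @L2)  [3 reads]
#1 VA=0xA07C381625F (w,user):
  L0 @0x20[20] → 0x29007  P=1,RW=1,US=1,PS=0
  L1 @0x29[31] → 0x2A007  P=1,RW=1,US=1,PS=0
  L2 @0x2A[28] → 0x2C007  P=1,RW=1,US=1,PS=0
  L3 @0x2C[22] → 0x46004  P=0,RW=0,US=1,PS=0
  → PAGE_NOT_PRESENT  (4 entries read)
#2 VA=0x60780800750 (r,kernel):
  TLB hit vpn=0x60780800 → PA=0x27750

Access #1 fault: PAGE_NOT_PRESENT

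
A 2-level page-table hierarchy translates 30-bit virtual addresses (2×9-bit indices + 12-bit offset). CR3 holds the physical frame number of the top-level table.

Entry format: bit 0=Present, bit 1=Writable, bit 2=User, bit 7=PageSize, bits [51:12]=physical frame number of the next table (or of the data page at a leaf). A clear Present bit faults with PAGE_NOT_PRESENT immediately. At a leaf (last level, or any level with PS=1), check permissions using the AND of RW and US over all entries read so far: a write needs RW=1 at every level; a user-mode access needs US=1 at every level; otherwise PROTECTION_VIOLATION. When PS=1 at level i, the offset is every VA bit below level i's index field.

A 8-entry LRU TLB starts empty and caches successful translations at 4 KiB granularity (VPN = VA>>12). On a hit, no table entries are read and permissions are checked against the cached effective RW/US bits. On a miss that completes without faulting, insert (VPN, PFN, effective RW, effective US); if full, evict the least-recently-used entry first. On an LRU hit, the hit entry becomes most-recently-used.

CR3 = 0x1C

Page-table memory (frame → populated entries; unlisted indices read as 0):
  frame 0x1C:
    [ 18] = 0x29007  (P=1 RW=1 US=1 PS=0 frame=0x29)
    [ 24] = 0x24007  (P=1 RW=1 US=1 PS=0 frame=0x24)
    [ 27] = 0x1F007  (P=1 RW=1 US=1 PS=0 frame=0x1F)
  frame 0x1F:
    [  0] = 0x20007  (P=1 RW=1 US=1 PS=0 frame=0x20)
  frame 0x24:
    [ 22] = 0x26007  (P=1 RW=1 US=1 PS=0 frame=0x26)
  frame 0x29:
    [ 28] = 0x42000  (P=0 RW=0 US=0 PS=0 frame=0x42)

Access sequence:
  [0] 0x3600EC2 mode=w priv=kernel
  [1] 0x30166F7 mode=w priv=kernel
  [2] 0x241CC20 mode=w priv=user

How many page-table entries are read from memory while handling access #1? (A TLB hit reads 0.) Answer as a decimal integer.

Walk each access:
#0 VA=0x3600EC2 (w,kernel):
  lvl0: tbl 0x1C, slot 27 ⇒ 0x1F007 (P1/RW1/US1/PS0)
  lvl1: tbl 0x1F, slot 0 ⇒ 0x20007 (P1/RW1/US1/PS0)
  ✓ 0x20EC2  — 2 lookups
#1 VA=0x30166F7 (w,kernel):
  lvl0: tbl 0x1C, slot 24 ⇒ 0x24007 (P1/RW1/US1/PS0)
  lvl1: tbl 0x24, slot 22 ⇒ 0x26007 (P1/RW1/US1/PS0)
  ✓ 0x266F7  — 2 lookups
#2 VA=0x241CC20 (w,user):
  lvl0: tbl 0x1C, slot 18 ⇒ 0x29007 (P1/RW1/US1/PS0)
  lvl1: tbl 0x29, slot 28 ⇒ 0x42000 (P0/RW0/US0/PS0)
  → PAGE_NOT_PRESENT  (2 entries read)

Entries read for #1: 2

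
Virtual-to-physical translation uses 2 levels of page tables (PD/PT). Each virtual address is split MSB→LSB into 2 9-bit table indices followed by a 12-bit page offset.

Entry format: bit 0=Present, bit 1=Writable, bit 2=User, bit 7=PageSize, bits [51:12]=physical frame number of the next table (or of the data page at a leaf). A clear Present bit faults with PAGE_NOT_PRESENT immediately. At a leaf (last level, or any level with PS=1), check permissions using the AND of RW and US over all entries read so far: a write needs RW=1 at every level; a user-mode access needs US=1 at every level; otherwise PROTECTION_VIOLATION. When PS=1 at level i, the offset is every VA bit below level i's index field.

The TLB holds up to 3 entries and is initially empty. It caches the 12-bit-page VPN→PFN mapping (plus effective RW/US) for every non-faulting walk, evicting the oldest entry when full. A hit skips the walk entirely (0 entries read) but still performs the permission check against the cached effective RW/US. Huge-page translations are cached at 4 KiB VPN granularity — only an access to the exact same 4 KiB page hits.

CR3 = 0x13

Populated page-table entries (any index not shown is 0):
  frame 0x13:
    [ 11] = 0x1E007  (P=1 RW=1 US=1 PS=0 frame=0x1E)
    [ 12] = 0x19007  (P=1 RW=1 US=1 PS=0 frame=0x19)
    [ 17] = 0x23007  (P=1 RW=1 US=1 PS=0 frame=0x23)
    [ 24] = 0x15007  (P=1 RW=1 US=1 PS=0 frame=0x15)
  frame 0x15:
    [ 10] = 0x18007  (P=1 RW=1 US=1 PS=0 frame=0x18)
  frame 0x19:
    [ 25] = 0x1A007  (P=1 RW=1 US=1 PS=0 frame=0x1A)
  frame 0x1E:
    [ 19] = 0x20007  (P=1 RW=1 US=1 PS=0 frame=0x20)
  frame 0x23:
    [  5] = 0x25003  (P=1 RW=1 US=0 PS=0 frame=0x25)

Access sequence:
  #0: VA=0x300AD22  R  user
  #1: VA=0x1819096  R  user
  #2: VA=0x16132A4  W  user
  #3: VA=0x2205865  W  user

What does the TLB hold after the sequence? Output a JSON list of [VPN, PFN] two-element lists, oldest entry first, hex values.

Trace:
#0 VA=0x300AD22 (r,user):
  [0] read 0x13 idx=24: raw=0x15007 flags P=1 W=1 U=1 S=0
  [1] read 0x15 idx=10: raw=0x18007 flags P=1 W=1 U=1 S=0
  ⇒ phys 0x18D22  [2 reads]
#1 VA=0x1819096 (r,user):
  [0] read 0x13 idx=12: raw=0x19007 flags P=1 W=1 U=1 S=0
  [1] read 0x19 idx=25: raw=0x1A007 flags P=1 W=1 U=1 S=0
  ⇒ phys 0x1A096  [2 reads]
#2 VA=0x16132A4 (w,user):
  [0] read 0x13 idx=11: raw=0x1E007 flags P=1 W=1 U=1 S=0
  [1] read 0x1E idx=19: raw=0x20007 flags P=1 W=1 U=1 S=0
  ⇒ phys 0x202A4  [2 reads]
#3 VA=0x2205865 (w,user):
  [0] read 0x13 idx=17: raw=0x23007 flags P=1 W=1 U=1 S=0
  [1] read 0x23 idx=5: raw=0x25003 flags P=1 W=1 U=0 S=0
  → PROTECTION_VIOLATION  (2 entries read)

TLB: [["0x300A", "0x18"], ["0x1819", "0x1A"], ["0x1613", "0x20"]]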